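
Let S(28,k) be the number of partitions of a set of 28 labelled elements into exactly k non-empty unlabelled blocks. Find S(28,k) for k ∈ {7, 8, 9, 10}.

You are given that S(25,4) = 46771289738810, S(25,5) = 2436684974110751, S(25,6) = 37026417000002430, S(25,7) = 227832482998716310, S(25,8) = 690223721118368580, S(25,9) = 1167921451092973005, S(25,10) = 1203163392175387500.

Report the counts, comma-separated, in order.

82892803728383735268, 392678226281361931131, 1006698291338432496375, 1538533978374777852325

i=26: T(26,5)=46771289738810+5·2436684974110751=12230196160292565 | T(26,6)=2436684974110751+6·37026417000002430=224595186974125331 | T(26,7)=37026417000002430+7·227832482998716310=1631853797991016600 | T(26,8)=227832482998716310+8·690223721118368580=5749622251945664950 | T(26,9)=690223721118368580+9·1167921451092973005=11201516780955125625 | T(26,10)=1167921451092973005+10·1203163392175387500=13199555372846848005
i=27: T(27,6)=12230196160292565+6·224595186974125331=1359801318005044551 | T(27,7)=224595186974125331+7·1631853797991016600=11647571772911241531 | T(27,8)=1631853797991016600+8·5749622251945664950=47628831813556336200 | T(27,9)=5749622251945664950+9·11201516780955125625=106563273280541795575 | T(27,10)=11201516780955125625+10·13199555372846848005=143197070509423605675
i=28: T(28,7)=1359801318005044551+7·11647571772911241531=82892803728383735268 | T(28,8)=11647571772911241531+8·47628831813556336200=392678226281361931131 | T(28,9)=47628831813556336200+9·106563273280541795575=1006698291338432496375 | T(28,10)=106563273280541795575+10·143197070509423605675=1538533978374777852325
Read S(28,7) = 82892803728383735268, S(28,8) = 392678226281361931131, S(28,9) = 1006698291338432496375, S(28,10) = 1538533978374777852325.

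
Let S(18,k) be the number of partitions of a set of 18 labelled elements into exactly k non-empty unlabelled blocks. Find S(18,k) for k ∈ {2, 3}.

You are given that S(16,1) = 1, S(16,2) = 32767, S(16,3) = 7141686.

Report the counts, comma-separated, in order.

i=17: T(17,1)=0+1·1=1 | T(17,2)=1+2·32767=65535 | T(17,3)=32767+3·7141686=21457825
i=18: T(18,2)=1+2·65535=131071 | T(18,3)=65535+3·21457825=64439010
Read S(18,2) = 131071, S(18,3) = 64439010.

131071, 64439010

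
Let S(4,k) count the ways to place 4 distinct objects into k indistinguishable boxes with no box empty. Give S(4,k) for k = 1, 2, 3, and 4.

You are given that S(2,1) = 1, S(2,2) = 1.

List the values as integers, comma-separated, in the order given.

1, 7, 6, 1

row 3: T[3][1]=1·1+0=1  T[3][2]=2·1+1=3  T[3][3]=3·0+1=1
row 4: T[4][1]=1·1+0=1  T[4][2]=2·3+1=7  T[4][3]=3·1+3=6  T[4][4]=4·0+1=1
Read S(4,1) = 1, S(4,2) = 7, S(4,3) = 6, S(4,4) = 1.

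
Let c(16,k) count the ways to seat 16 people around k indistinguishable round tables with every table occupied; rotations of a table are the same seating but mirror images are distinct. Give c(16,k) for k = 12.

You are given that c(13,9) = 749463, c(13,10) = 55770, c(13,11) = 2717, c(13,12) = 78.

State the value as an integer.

row 14: T[14][10]=13·55770+749463=1474473  T[14][11]=13·2717+55770=91091  T[14][12]=13·78+2717=3731
row 15: T[15][11]=14·91091+1474473=2749747  T[15][12]=14·3731+91091=143325
row 16: T[16][12]=15·143325+2749747=4899622
Read c(16,12) = 4899622.

4899622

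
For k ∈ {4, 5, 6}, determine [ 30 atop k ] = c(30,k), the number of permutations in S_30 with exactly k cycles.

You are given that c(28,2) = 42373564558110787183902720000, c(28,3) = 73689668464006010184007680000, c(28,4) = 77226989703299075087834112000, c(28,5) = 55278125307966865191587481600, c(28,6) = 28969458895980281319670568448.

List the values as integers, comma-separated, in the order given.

i=29: T(29,3)=42373564558110787183902720000+28·73689668464006010184007680000=2105684281550279072336117760000 | T(29,4)=73689668464006010184007680000+28·77226989703299075087834112000=2236045380156380112643362816000 | T(29,5)=77226989703299075087834112000+28·55278125307966865191587481600=1625014498326371300452283596800 | T(29,6)=55278125307966865191587481600+28·28969458895980281319670568448=866422974395414742142363398144
i=30: T(30,4)=2105684281550279072336117760000+29·2236045380156380112643362816000=66951000306085302338993639424000 | T(30,5)=2236045380156380112643362816000+29·1625014498326371300452283596800=49361465831621147825759587123200 | T(30,6)=1625014498326371300452283596800+29·866422974395414742142363398144=26751280755793398822580822142976
Read c(30,4) = 66951000306085302338993639424000, c(30,5) = 49361465831621147825759587123200, c(30,6) = 26751280755793398822580822142976.

66951000306085302338993639424000, 49361465831621147825759587123200, 26751280755793398822580822142976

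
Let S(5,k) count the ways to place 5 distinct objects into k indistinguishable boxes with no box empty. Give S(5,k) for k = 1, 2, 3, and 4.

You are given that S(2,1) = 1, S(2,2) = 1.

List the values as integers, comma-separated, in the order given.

1, 15, 25, 10

[3] T[3,1]:1*1+0=1 · T[3,2]:2*1+1=3 · T[3,3]:3*0+1=1
[4] T[4,1]:1*1+0=1 · T[4,2]:2*3+1=7 · T[4,3]:3*1+3=6 · T[4,4]:4*0+1=1
[5] T[5,1]:1*1+0=1 · T[5,2]:2*7+1=15 · T[5,3]:3*6+7=25 · T[5,4]:4*1+6=10
Read S(5,1) = 1, S(5,2) = 15, S(5,3) = 25, S(5,4) = 10.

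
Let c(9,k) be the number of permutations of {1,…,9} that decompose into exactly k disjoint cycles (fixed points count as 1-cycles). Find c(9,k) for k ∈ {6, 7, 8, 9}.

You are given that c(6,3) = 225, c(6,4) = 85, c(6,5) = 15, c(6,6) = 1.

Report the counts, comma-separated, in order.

row 7: T[7][4]=6·85+225=735  T[7][5]=6·15+85=175  T[7][6]=6·1+15=21  T[7][7]=6·0+1=1
row 8: T[8][5]=7·175+735=1960  T[8][6]=7·21+175=322  T[8][7]=7·1+21=28  T[8][8]=7·0+1=1
row 9: T[9][6]=8·322+1960=4536  T[9][7]=8·28+322=546  T[9][8]=8·1+28=36  T[9][9]=8·0+1=1
Read c(9,6) = 4536, c(9,7) = 546, c(9,8) = 36, c(9,9) = 1.

4536, 546, 36, 1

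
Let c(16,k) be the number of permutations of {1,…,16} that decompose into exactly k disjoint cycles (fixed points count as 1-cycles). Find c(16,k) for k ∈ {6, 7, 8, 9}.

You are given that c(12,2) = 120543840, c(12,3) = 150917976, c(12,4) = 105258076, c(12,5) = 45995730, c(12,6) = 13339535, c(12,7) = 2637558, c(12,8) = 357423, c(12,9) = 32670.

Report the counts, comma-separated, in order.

1009672107080, 272803210680, 54631129553, 8207628000

row 13: T[13][3]=12·150917976+120543840=1931559552  T[13][4]=12·105258076+150917976=1414014888  T[13][5]=12·45995730+105258076=657206836  T[13][6]=12·13339535+45995730=206070150  T[13][7]=12·2637558+13339535=44990231  T[13][8]=12·357423+2637558=6926634  T[13][9]=12·32670+357423=749463
row 14: T[14][4]=13·1414014888+1931559552=20313753096  T[14][5]=13·657206836+1414014888=9957703756  T[14][6]=13·206070150+657206836=3336118786  T[14][7]=13·44990231+206070150=790943153  T[14][8]=13·6926634+44990231=135036473  T[14][9]=13·749463+6926634=16669653
row 15: T[15][5]=14·9957703756+20313753096=159721605680  T[15][6]=14·3336118786+9957703756=56663366760  T[15][7]=14·790943153+3336118786=14409322928  T[15][8]=14·135036473+790943153=2681453775  T[15][9]=14·16669653+135036473=368411615
row 16: T[16][6]=15·56663366760+159721605680=1009672107080  T[16][7]=15·14409322928+56663366760=272803210680  T[16][8]=15·2681453775+14409322928=54631129553  T[16][9]=15·368411615+2681453775=8207628000
Read c(16,6) = 1009672107080, c(16,7) = 272803210680, c(16,8) = 54631129553, c(16,9) = 8207628000.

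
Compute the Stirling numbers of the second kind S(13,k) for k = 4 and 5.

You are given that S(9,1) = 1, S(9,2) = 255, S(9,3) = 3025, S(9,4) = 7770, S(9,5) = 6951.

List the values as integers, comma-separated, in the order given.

2532530, 7508501

row 10: T[10][1]=1·1+0=1  T[10][2]=2·255+1=511  T[10][3]=3·3025+255=9330  T[10][4]=4·7770+3025=34105  T[10][5]=5·6951+7770=42525
row 11: T[11][2]=2·511+1=1023  T[11][3]=3·9330+511=28501  T[11][4]=4·34105+9330=145750  T[11][5]=5·42525+34105=246730
row 12: T[12][3]=3·28501+1023=86526  T[12][4]=4·145750+28501=611501  T[12][5]=5·246730+145750=1379400
row 13: T[13][4]=4·611501+86526=2532530  T[13][5]=5·1379400+611501=7508501
Read S(13,4) = 2532530, S(13,5) = 7508501.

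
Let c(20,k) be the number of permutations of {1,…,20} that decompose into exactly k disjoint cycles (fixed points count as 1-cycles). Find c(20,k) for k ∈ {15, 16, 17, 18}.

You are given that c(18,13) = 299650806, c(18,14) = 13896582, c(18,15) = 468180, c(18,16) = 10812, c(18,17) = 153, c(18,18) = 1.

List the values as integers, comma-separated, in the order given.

973941900, 34916946, 920550, 16815

i=19: T(19,14)=299650806+18·13896582=549789282 | T(19,15)=13896582+18·468180=22323822 | T(19,16)=468180+18·10812=662796 | T(19,17)=10812+18·153=13566 | T(19,18)=153+18·1=171
i=20: T(20,15)=549789282+19·22323822=973941900 | T(20,16)=22323822+19·662796=34916946 | T(20,17)=662796+19·13566=920550 | T(20,18)=13566+19·171=16815
Read c(20,15) = 973941900, c(20,16) = 34916946, c(20,17) = 920550, c(20,18) = 16815.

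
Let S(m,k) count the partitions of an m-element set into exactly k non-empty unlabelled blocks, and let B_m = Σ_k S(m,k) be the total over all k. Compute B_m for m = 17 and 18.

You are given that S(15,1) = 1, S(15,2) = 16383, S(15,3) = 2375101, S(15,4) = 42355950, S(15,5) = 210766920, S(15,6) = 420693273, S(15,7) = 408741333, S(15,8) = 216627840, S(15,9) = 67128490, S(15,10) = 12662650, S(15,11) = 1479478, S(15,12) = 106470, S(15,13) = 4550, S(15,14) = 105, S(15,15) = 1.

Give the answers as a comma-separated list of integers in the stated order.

r16: T_16,1=1×1+0=1; T_16,2=2×16383+1=32767; T_16,3=3×2375101+16383=7141686; T_16,4=4×42355950+2375101=171798901; T_16,5=5×210766920+42355950=1096190550; T_16,6=6×420693273+210766920=2734926558; T_16,7=7×408741333+420693273=3281882604; T_16,8=8×216627840+408741333=2141764053; T_16,9=9×67128490+216627840=820784250; T_16,10=10×12662650+67128490=193754990; T_16,11=11×1479478+12662650=28936908; T_16,12=12×106470+1479478=2757118; T_16,13=13×4550+106470=165620; T_16,14=14×105+4550=6020; T_16,15=15×1+105=120; T_16,16=16×0+1=1
r17: T_17,1=1×1+0=1; T_17,2=2×32767+1=65535; T_17,3=3×7141686+32767=21457825; T_17,4=4×171798901+7141686=694337290; T_17,5=5×1096190550+171798901=5652751651; T_17,6=6×2734926558+1096190550=17505749898; T_17,7=7×3281882604+2734926558=25708104786; T_17,8=8×2141764053+3281882604=20415995028; T_17,9=9×820784250+2141764053=9528822303; T_17,10=10×193754990+820784250=2758334150; T_17,11=11×28936908+193754990=512060978; T_17,12=12×2757118+28936908=62022324; T_17,13=13×165620+2757118=4910178; T_17,14=14×6020+165620=249900; T_17,15=15×120+6020=7820; T_17,16=16×1+120=136; T_17,17=17×0+1=1
r18: T_18,1=1×1+0=1; T_18,2=2×65535+1=131071; T_18,3=3×21457825+65535=64439010; T_18,4=4×694337290+21457825=2798806985; T_18,5=5×5652751651+694337290=28958095545; T_18,6=6×17505749898+5652751651=110687251039; T_18,7=7×25708104786+17505749898=197462483400; T_18,8=8×20415995028+25708104786=189036065010; T_18,9=9×9528822303+20415995028=106175395755; T_18,10=10×2758334150+9528822303=37112163803; T_18,11=11×512060978+2758334150=8391004908; T_18,12=12×62022324+512060978=1256328866; T_18,13=13×4910178+62022324=125854638; T_18,14=14×249900+4910178=8408778; T_18,15=15×7820+249900=367200; T_18,16=16×136+7820=9996; T_18,17=17×1+136=153; T_18,18=18×0+1=1
B_17 = ΣS(17,k) = 1+65535+21457825+694337290+5652751651+17505749898+25708104786+20415995028+9528822303+2758334150+512060978+62022324+4910178+249900+7820+136+1 = 82864869804
B_18 = ΣS(18,k) = 1+131071+64439010+2798806985+28958095545+110687251039+197462483400+189036065010+106175395755+37112163803+8391004908+1256328866+125854638+8408778+367200+9996+153+1 = 682076806159

82864869804, 682076806159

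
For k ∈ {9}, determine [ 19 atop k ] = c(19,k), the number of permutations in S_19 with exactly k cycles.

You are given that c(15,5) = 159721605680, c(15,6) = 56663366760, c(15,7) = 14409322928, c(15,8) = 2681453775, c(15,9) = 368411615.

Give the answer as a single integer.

102417740732658

i=16: T(16,6)=159721605680+15·56663366760=1009672107080 | T(16,7)=56663366760+15·14409322928=272803210680 | T(16,8)=14409322928+15·2681453775=54631129553 | T(16,9)=2681453775+15·368411615=8207628000
i=17: T(17,7)=1009672107080+16·272803210680=5374523477960 | T(17,8)=272803210680+16·54631129553=1146901283528 | T(17,9)=54631129553+16·8207628000=185953177553
i=18: T(18,8)=5374523477960+17·1146901283528=24871845297936 | T(18,9)=1146901283528+17·185953177553=4308105301929
i=19: T(19,9)=24871845297936+18·4308105301929=102417740732658
Read c(19,9) = 102417740732658.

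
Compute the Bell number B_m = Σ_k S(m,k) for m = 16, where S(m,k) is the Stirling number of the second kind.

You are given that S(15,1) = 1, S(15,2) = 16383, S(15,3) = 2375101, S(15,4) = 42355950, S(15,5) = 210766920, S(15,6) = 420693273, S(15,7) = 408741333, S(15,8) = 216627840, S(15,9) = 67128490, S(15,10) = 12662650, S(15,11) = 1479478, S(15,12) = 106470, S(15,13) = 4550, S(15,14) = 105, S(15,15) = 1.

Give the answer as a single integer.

r16: T_16,1=1×1+0=1; T_16,2=2×16383+1=32767; T_16,3=3×2375101+16383=7141686; T_16,4=4×42355950+2375101=171798901; T_16,5=5×210766920+42355950=1096190550; T_16,6=6×420693273+210766920=2734926558; T_16,7=7×408741333+420693273=3281882604; T_16,8=8×216627840+408741333=2141764053; T_16,9=9×67128490+216627840=820784250; T_16,10=10×12662650+67128490=193754990; T_16,11=11×1479478+12662650=28936908; T_16,12=12×106470+1479478=2757118; T_16,13=13×4550+106470=165620; T_16,14=14×105+4550=6020; T_16,15=15×1+105=120; T_16,16=16×0+1=1
B_16 = ΣS(16,k) = 1+32767+7141686+171798901+1096190550+2734926558+3281882604+2141764053+820784250+193754990+28936908+2757118+165620+6020+120+1 = 10480142147

10480142147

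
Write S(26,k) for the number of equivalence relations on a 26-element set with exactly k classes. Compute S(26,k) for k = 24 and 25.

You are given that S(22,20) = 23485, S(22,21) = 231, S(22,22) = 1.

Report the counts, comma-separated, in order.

47450, 325

r23: T_23,21=21×231+23485=28336; T_23,22=22×1+231=253; T_23,23=23×0+1=1
r24: T_24,22=22×253+28336=33902; T_24,23=23×1+253=276; T_24,24=24×0+1=1
r25: T_25,23=23×276+33902=40250; T_25,24=24×1+276=300; T_25,25=25×0+1=1
r26: T_26,24=24×300+40250=47450; T_26,25=25×1+300=325
Read S(26,24) = 47450, S(26,25) = 325.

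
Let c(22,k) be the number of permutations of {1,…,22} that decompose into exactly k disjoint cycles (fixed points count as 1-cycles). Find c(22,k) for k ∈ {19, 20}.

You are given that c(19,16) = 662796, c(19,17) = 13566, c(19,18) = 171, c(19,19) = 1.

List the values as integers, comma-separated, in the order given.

[20] T[20,17]:19*13566+662796=920550 · T[20,18]:19*171+13566=16815 · T[20,19]:19*1+171=190 · T[20,20]:19*0+1=1
[21] T[21,18]:20*16815+920550=1256850 · T[21,19]:20*190+16815=20615 · T[21,20]:20*1+190=210
[22] T[22,19]:21*20615+1256850=1689765 · T[22,20]:21*210+20615=25025
Read c(22,19) = 1689765, c(22,20) = 25025.

1689765, 25025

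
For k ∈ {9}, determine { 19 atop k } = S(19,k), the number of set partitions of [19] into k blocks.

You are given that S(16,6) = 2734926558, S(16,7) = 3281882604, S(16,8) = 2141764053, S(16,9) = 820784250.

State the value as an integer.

[17] T[17,7]:7*3281882604+2734926558=25708104786 · T[17,8]:8*2141764053+3281882604=20415995028 · T[17,9]:9*820784250+2141764053=9528822303
[18] T[18,8]:8*20415995028+25708104786=189036065010 · T[18,9]:9*9528822303+20415995028=106175395755
[19] T[19,9]:9*106175395755+189036065010=1144614626805
Read S(19,9) = 1144614626805.

1144614626805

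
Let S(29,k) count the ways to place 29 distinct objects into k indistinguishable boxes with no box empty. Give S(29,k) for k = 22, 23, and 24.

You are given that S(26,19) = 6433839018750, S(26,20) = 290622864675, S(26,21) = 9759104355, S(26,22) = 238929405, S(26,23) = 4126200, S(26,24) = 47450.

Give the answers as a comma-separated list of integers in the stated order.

@27  (27,20):290622864675·20+6433839018750→12246296312250, (27,21):9759104355·21+290622864675→495564056130, (27,22):238929405·22+9759104355→15015551265, (27,23):4126200·23+238929405→333832005, (27,24):47450·24+4126200→5265000
@28  (28,21):495564056130·21+12246296312250→22653141490980, (28,22):15015551265·22+495564056130→825906183960, (28,23):333832005·23+15015551265→22693687380, (28,24):5265000·24+333832005→460192005
@29  (29,22):825906183960·22+22653141490980→40823077538100, (29,23):22693687380·23+825906183960→1347860993700, (29,24):460192005·24+22693687380→33738295500
Read S(29,22) = 40823077538100, S(29,23) = 1347860993700, S(29,24) = 33738295500.

40823077538100, 1347860993700, 33738295500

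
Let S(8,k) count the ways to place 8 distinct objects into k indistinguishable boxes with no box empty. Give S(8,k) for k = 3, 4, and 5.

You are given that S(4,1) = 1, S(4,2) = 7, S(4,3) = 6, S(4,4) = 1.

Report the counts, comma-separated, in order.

i=5: T(5,1)=0+1·1=1 | T(5,2)=1+2·7=15 | T(5,3)=7+3·6=25 | T(5,4)=6+4·1=10 | T(5,5)=1+5·0=1
i=6: T(6,1)=0+1·1=1 | T(6,2)=1+2·15=31 | T(6,3)=15+3·25=90 | T(6,4)=25+4·10=65 | T(6,5)=10+5·1=15
i=7: T(7,2)=1+2·31=63 | T(7,3)=31+3·90=301 | T(7,4)=90+4·65=350 | T(7,5)=65+5·15=140
i=8: T(8,3)=63+3·301=966 | T(8,4)=301+4·350=1701 | T(8,5)=350+5·140=1050
Read S(8,3) = 966, S(8,4) = 1701, S(8,5) = 1050.

966, 1701, 1050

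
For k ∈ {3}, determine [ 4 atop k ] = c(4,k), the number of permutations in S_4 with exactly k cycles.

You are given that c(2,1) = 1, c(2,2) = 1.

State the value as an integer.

6

[3] T[3,2]:2*1+1=3 · T[3,3]:2*0+1=1
[4] T[4,3]:3*1+3=6
Read c(4,3) = 6.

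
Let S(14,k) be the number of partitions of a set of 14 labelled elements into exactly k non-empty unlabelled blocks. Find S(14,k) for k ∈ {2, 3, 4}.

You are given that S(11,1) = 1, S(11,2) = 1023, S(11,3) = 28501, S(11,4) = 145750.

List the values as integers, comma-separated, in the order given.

@12  (12,1):1·1+0→1, (12,2):1023·2+1→2047, (12,3):28501·3+1023→86526, (12,4):145750·4+28501→611501
@13  (13,1):1·1+0→1, (13,2):2047·2+1→4095, (13,3):86526·3+2047→261625, (13,4):611501·4+86526→2532530
@14  (14,2):4095·2+1→8191, (14,3):261625·3+4095→788970, (14,4):2532530·4+261625→10391745
Read S(14,2) = 8191, S(14,3) = 788970, S(14,4) = 10391745.

8191, 788970, 10391745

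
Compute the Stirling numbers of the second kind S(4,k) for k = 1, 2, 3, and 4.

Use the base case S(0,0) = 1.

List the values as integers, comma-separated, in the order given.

1, 7, 6, 1

[1] T[1,1]:1*0+1=1
[2] T[2,1]:1*1+0=1 · T[2,2]:2*0+1=1
[3] T[3,1]:1*1+0=1 · T[3,2]:2*1+1=3 · T[3,3]:3*0+1=1
[4] T[4,1]:1*1+0=1 · T[4,2]:2*3+1=7 · T[4,3]:3*1+3=6 · T[4,4]:4*0+1=1
Read S(4,1) = 1, S(4,2) = 7, S(4,3) = 6, S(4,4) = 1.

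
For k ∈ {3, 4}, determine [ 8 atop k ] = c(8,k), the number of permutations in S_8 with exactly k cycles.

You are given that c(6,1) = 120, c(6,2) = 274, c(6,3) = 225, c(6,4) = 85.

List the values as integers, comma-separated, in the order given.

13132, 6769

row 7: T[7][2]=6·274+120=1764  T[7][3]=6·225+274=1624  T[7][4]=6·85+225=735
row 8: T[8][3]=7·1624+1764=13132  T[8][4]=7·735+1624=6769
Read c(8,3) = 13132, c(8,4) = 6769.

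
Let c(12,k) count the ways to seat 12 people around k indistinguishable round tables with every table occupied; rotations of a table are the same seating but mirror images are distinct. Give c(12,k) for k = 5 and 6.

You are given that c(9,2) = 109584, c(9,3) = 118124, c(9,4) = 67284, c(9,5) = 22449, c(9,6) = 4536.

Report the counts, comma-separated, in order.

45995730, 13339535

r10: T_10,3=9×118124+109584=1172700; T_10,4=9×67284+118124=723680; T_10,5=9×22449+67284=269325; T_10,6=9×4536+22449=63273
r11: T_11,4=10×723680+1172700=8409500; T_11,5=10×269325+723680=3416930; T_11,6=10×63273+269325=902055
r12: T_12,5=11×3416930+8409500=45995730; T_12,6=11×902055+3416930=13339535
Read c(12,5) = 45995730, c(12,6) = 13339535.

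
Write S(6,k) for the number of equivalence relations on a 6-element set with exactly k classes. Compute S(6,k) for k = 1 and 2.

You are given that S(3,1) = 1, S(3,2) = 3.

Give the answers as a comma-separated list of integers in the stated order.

[4] T[4,1]:1*1+0=1 · T[4,2]:2*3+1=7
[5] T[5,1]:1*1+0=1 · T[5,2]:2*7+1=15
[6] T[6,1]:1*1+0=1 · T[6,2]:2*15+1=31
Read S(6,1) = 1, S(6,2) = 31.

1, 31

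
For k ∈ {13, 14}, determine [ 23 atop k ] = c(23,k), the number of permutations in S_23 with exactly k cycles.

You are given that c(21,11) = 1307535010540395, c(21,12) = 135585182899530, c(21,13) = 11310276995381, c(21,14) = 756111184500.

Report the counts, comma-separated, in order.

12363045847086207, 971250460939913

row 22: T[22][12]=21·135585182899530+1307535010540395=4154823851430525  T[22][13]=21·11310276995381+135585182899530=373100999802531  T[22][14]=21·756111184500+11310276995381=27188611869881
row 23: T[23][13]=22·373100999802531+4154823851430525=12363045847086207  T[23][14]=22·27188611869881+373100999802531=971250460939913
Read c(23,13) = 12363045847086207, c(23,14) = 971250460939913.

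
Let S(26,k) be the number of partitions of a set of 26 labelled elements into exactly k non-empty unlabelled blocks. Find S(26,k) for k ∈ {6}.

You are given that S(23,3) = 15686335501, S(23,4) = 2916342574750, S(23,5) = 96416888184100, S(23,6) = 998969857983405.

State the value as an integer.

row 24: T[24][4]=4·2916342574750+15686335501=11681056634501  T[24][5]=5·96416888184100+2916342574750=485000783495250  T[24][6]=6·998969857983405+96416888184100=6090236036084530
row 25: T[25][5]=5·485000783495250+11681056634501=2436684974110751  T[25][6]=6·6090236036084530+485000783495250=37026417000002430
row 26: T[26][6]=6·37026417000002430+2436684974110751=224595186974125331
Read S(26,6) = 224595186974125331.

224595186974125331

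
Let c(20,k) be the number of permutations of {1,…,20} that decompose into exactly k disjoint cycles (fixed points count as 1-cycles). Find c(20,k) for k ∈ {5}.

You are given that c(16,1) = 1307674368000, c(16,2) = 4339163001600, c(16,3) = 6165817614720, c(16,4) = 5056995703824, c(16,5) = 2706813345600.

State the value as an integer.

371384787345228000

i=17: T(17,2)=1307674368000+16·4339163001600=70734282393600 | T(17,3)=4339163001600+16·6165817614720=102992244837120 | T(17,4)=6165817614720+16·5056995703824=87077748875904 | T(17,5)=5056995703824+16·2706813345600=48366009233424
i=18: T(18,3)=70734282393600+17·102992244837120=1821602444624640 | T(18,4)=102992244837120+17·87077748875904=1583313975727488 | T(18,5)=87077748875904+17·48366009233424=909299905844112
i=19: T(19,4)=1821602444624640+18·1583313975727488=30321254007719424 | T(19,5)=1583313975727488+18·909299905844112=17950712280921504
i=20: T(20,5)=30321254007719424+19·17950712280921504=371384787345228000
Read c(20,5) = 371384787345228000.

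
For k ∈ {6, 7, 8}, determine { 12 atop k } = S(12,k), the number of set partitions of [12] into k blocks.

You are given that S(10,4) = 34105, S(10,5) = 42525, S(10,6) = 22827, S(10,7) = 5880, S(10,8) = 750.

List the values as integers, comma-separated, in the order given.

1323652, 627396, 159027

r11: T_11,5=5×42525+34105=246730; T_11,6=6×22827+42525=179487; T_11,7=7×5880+22827=63987; T_11,8=8×750+5880=11880
r12: T_12,6=6×179487+246730=1323652; T_12,7=7×63987+179487=627396; T_12,8=8×11880+63987=159027
Read S(12,6) = 1323652, S(12,7) = 627396, S(12,8) = 159027.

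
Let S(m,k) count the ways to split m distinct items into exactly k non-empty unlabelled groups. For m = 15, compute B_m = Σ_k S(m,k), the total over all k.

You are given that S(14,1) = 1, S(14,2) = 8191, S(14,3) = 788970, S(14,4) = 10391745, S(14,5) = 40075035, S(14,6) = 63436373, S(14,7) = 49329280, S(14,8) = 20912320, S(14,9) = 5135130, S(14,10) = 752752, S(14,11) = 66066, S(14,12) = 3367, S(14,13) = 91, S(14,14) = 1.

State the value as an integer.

1382958545

[15] T[15,1]:1*1+0=1 · T[15,2]:2*8191+1=16383 · T[15,3]:3*788970+8191=2375101 · T[15,4]:4*10391745+788970=42355950 · T[15,5]:5*40075035+10391745=210766920 · T[15,6]:6*63436373+40075035=420693273 · T[15,7]:7*49329280+63436373=408741333 · T[15,8]:8*20912320+49329280=216627840 · T[15,9]:9*5135130+20912320=67128490 · T[15,10]:10*752752+5135130=12662650 · T[15,11]:11*66066+752752=1479478 · T[15,12]:12*3367+66066=106470 · T[15,13]:13*91+3367=4550 · T[15,14]:14*1+91=105 · T[15,15]:15*0+1=1
B_15 = ΣS(15,k) = 1+16383+2375101+42355950+210766920+420693273+408741333+216627840+67128490+12662650+1479478+106470+4550+105+1 = 1382958545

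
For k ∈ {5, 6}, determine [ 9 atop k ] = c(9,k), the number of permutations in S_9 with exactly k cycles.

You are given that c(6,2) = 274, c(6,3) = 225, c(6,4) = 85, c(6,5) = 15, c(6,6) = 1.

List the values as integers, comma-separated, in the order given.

@7  (7,3):225·6+274→1624, (7,4):85·6+225→735, (7,5):15·6+85→175, (7,6):1·6+15→21
@8  (8,4):735·7+1624→6769, (8,5):175·7+735→1960, (8,6):21·7+175→322
@9  (9,5):1960·8+6769→22449, (9,6):322·8+1960→4536
Read c(9,5) = 22449, c(9,6) = 4536.

22449, 4536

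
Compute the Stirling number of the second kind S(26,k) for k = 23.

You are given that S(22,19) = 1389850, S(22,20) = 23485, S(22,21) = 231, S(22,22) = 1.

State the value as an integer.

r23: T_23,20=20×23485+1389850=1859550; T_23,21=21×231+23485=28336; T_23,22=22×1+231=253; T_23,23=23×0+1=1
r24: T_24,21=21×28336+1859550=2454606; T_24,22=22×253+28336=33902; T_24,23=23×1+253=276
r25: T_25,22=22×33902+2454606=3200450; T_25,23=23×276+33902=40250
r26: T_26,23=23×40250+3200450=4126200
Read S(26,23) = 4126200.

4126200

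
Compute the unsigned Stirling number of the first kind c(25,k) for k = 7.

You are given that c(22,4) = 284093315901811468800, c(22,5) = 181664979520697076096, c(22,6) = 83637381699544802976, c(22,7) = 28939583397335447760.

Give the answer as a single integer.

[23] T[23,5]:22*181664979520697076096+284093315901811468800=4280722865357147142912 · T[23,6]:22*83637381699544802976+181664979520697076096=2021687376910682741568 · T[23,7]:22*28939583397335447760+83637381699544802976=720308216440924653696
[24] T[24,6]:23*2021687376910682741568+4280722865357147142912=50779532534302850198976 · T[24,7]:23*720308216440924653696+2021687376910682741568=18588776355051949776576
[25] T[25,7]:24*18588776355051949776576+50779532534302850198976=496910165055549644836800
Read c(25,7) = 496910165055549644836800.

496910165055549644836800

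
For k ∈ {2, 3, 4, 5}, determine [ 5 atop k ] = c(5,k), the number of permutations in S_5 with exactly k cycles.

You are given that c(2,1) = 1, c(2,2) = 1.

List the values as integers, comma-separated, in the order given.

row 3: T[3][1]=2·1+0=2  T[3][2]=2·1+1=3  T[3][3]=2·0+1=1
row 4: T[4][1]=3·2+0=6  T[4][2]=3·3+2=11  T[4][3]=3·1+3=6  T[4][4]=3·0+1=1
row 5: T[5][2]=4·11+6=50  T[5][3]=4·6+11=35  T[5][4]=4·1+6=10  T[5][5]=4·0+1=1
Read c(5,2) = 50, c(5,3) = 35, c(5,4) = 10, c(5,5) = 1.

50, 35, 10, 1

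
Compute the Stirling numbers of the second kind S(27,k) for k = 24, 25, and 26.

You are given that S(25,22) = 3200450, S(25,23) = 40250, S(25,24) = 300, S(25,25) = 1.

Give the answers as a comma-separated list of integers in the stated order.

[26] T[26,23]:23*40250+3200450=4126200 · T[26,24]:24*300+40250=47450 · T[26,25]:25*1+300=325 · T[26,26]:26*0+1=1
[27] T[27,24]:24*47450+4126200=5265000 · T[27,25]:25*325+47450=55575 · T[27,26]:26*1+325=351
Read S(27,24) = 5265000, S(27,25) = 55575, S(27,26) = 351.

5265000, 55575, 351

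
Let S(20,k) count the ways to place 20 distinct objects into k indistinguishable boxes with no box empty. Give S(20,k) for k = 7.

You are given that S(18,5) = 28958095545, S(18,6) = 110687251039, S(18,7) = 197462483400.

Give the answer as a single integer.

@19  (19,6):110687251039·6+28958095545→693081601779, (19,7):197462483400·7+110687251039→1492924634839
@20  (20,7):1492924634839·7+693081601779→11143554045652
Read S(20,7) = 11143554045652.

11143554045652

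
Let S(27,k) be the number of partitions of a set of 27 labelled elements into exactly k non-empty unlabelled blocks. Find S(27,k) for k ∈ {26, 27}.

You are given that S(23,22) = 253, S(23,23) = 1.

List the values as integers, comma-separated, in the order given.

@24  (24,23):1·23+253→276, (24,24):0·24+1→1
@25  (25,24):1·24+276→300, (25,25):0·25+1→1
@26  (26,25):1·25+300→325, (26,26):0·26+1→1
@27  (27,26):1·26+325→351, (27,27):0·27+1→1
Read S(27,26) = 351, S(27,27) = 1.

351, 1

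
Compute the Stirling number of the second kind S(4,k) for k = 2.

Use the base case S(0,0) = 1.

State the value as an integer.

[1] T[1,1]:1*0+1=1
[2] T[2,1]:1*1+0=1 · T[2,2]:2*0+1=1
[3] T[3,1]:1*1+0=1 · T[3,2]:2*1+1=3
[4] T[4,2]:2*3+1=7
Read S(4,2) = 7.

7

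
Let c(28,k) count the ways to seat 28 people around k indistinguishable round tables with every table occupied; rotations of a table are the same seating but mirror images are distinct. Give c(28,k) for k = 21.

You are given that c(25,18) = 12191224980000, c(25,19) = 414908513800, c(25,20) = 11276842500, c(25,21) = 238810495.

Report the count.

r26: T_26,19=25×414908513800+12191224980000=22563937825000; T_26,20=25×11276842500+414908513800=696829576300; T_26,21=25×238810495+11276842500=17247104875
r27: T_27,20=26×696829576300+22563937825000=40681506808800; T_27,21=26×17247104875+696829576300=1145254303050
r28: T_28,21=27×1145254303050+40681506808800=71603372991150
Read c(28,21) = 71603372991150.

71603372991150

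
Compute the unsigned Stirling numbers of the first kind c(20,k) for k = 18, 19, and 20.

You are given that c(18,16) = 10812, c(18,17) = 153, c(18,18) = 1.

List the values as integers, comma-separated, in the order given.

r19: T_19,17=18×153+10812=13566; T_19,18=18×1+153=171; T_19,19=18×0+1=1
r20: T_20,18=19×171+13566=16815; T_20,19=19×1+171=190; T_20,20=19×0+1=1
Read c(20,18) = 16815, c(20,19) = 190, c(20,20) = 1.

16815, 190, 1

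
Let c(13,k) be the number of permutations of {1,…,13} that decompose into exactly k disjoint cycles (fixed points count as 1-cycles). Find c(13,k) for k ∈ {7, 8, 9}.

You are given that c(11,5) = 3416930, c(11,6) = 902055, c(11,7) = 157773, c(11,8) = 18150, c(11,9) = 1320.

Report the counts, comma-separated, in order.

44990231, 6926634, 749463

@12  (12,6):902055·11+3416930→13339535, (12,7):157773·11+902055→2637558, (12,8):18150·11+157773→357423, (12,9):1320·11+18150→32670
@13  (13,7):2637558·12+13339535→44990231, (13,8):357423·12+2637558→6926634, (13,9):32670·12+357423→749463
Read c(13,7) = 44990231, c(13,8) = 6926634, c(13,9) = 749463.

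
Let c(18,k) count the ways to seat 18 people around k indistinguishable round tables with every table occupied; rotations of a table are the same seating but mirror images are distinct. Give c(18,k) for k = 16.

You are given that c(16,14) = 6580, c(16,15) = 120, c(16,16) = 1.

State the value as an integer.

10812

@17  (17,15):120·16+6580→8500, (17,16):1·16+120→136
@18  (18,16):136·17+8500→10812
Read c(18,16) = 10812.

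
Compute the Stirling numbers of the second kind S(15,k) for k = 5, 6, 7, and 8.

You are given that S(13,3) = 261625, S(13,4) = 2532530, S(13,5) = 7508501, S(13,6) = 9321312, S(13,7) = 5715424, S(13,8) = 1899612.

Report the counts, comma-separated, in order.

210766920, 420693273, 408741333, 216627840

[14] T[14,4]:4*2532530+261625=10391745 · T[14,5]:5*7508501+2532530=40075035 · T[14,6]:6*9321312+7508501=63436373 · T[14,7]:7*5715424+9321312=49329280 · T[14,8]:8*1899612+5715424=20912320
[15] T[15,5]:5*40075035+10391745=210766920 · T[15,6]:6*63436373+40075035=420693273 · T[15,7]:7*49329280+63436373=408741333 · T[15,8]:8*20912320+49329280=216627840
Read S(15,5) = 210766920, S(15,6) = 420693273, S(15,7) = 408741333, S(15,8) = 216627840.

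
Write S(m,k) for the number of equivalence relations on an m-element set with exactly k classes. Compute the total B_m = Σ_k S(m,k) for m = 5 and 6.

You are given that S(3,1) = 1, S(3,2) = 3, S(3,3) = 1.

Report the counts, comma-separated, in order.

52, 203

r4: T_4,1=1×1+0=1; T_4,2=2×3+1=7; T_4,3=3×1+3=6; T_4,4=4×0+1=1
r5: T_5,1=1×1+0=1; T_5,2=2×7+1=15; T_5,3=3×6+7=25; T_5,4=4×1+6=10; T_5,5=5×0+1=1
r6: T_6,1=1×1+0=1; T_6,2=2×15+1=31; T_6,3=3×25+15=90; T_6,4=4×10+25=65; T_6,5=5×1+10=15; T_6,6=6×0+1=1
B_5 = ΣS(5,k) = 1+15+25+10+1 = 52
B_6 = ΣS(6,k) = 1+31+90+65+15+1 = 203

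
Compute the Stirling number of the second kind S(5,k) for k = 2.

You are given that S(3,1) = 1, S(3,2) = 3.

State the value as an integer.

15

i=4: T(4,1)=0+1·1=1 | T(4,2)=1+2·3=7
i=5: T(5,2)=1+2·7=15
Read S(5,2) = 15.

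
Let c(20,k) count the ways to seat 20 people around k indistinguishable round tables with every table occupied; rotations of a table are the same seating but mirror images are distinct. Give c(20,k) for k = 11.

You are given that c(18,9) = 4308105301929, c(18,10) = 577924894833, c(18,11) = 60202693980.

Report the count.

46280647751910

i=19: T(19,10)=4308105301929+18·577924894833=14710753408923 | T(19,11)=577924894833+18·60202693980=1661573386473
i=20: T(20,11)=14710753408923+19·1661573386473=46280647751910
Read c(20,11) = 46280647751910.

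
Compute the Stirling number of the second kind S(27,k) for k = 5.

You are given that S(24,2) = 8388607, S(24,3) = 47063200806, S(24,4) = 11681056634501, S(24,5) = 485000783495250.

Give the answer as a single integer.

61338207158409090

@25  (25,3):47063200806·3+8388607→141197991025, (25,4):11681056634501·4+47063200806→46771289738810, (25,5):485000783495250·5+11681056634501→2436684974110751
@26  (26,4):46771289738810·4+141197991025→187226356946265, (26,5):2436684974110751·5+46771289738810→12230196160292565
@27  (27,5):12230196160292565·5+187226356946265→61338207158409090
Read S(27,5) = 61338207158409090.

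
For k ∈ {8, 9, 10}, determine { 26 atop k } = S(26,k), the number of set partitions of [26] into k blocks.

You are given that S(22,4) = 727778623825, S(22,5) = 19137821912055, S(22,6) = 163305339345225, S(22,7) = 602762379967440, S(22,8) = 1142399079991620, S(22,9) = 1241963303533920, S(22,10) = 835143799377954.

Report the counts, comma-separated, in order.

5749622251945664950, 11201516780955125625, 13199555372846848005

[23] T[23,5]:5*19137821912055+727778623825=96416888184100 · T[23,6]:6*163305339345225+19137821912055=998969857983405 · T[23,7]:7*602762379967440+163305339345225=4382641999117305 · T[23,8]:8*1142399079991620+602762379967440=9741955019900400 · T[23,9]:9*1241963303533920+1142399079991620=12320068811796900 · T[23,10]:10*835143799377954+1241963303533920=9593401297313460
[24] T[24,6]:6*998969857983405+96416888184100=6090236036084530 · T[24,7]:7*4382641999117305+998969857983405=31677463851804540 · T[24,8]:8*9741955019900400+4382641999117305=82318282158320505 · T[24,9]:9*12320068811796900+9741955019900400=120622574326072500 · T[24,10]:10*9593401297313460+12320068811796900=108254081784931500
[25] T[25,7]:7*31677463851804540+6090236036084530=227832482998716310 · T[25,8]:8*82318282158320505+31677463851804540=690223721118368580 · T[25,9]:9*120622574326072500+82318282158320505=1167921451092973005 · T[25,10]:10*108254081784931500+120622574326072500=1203163392175387500
[26] T[26,8]:8*690223721118368580+227832482998716310=5749622251945664950 · T[26,9]:9*1167921451092973005+690223721118368580=11201516780955125625 · T[26,10]:10*1203163392175387500+1167921451092973005=13199555372846848005
Read S(26,8) = 5749622251945664950, S(26,9) = 11201516780955125625, S(26,10) = 13199555372846848005.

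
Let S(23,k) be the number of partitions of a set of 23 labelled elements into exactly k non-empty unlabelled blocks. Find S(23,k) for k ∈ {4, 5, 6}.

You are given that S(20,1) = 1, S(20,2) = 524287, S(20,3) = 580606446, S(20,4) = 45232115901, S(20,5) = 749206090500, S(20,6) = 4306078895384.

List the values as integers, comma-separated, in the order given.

i=21: T(21,2)=1+2·524287=1048575 | T(21,3)=524287+3·580606446=1742343625 | T(21,4)=580606446+4·45232115901=181509070050 | T(21,5)=45232115901+5·749206090500=3791262568401 | T(21,6)=749206090500+6·4306078895384=26585679462804
i=22: T(22,3)=1048575+3·1742343625=5228079450 | T(22,4)=1742343625+4·181509070050=727778623825 | T(22,5)=181509070050+5·3791262568401=19137821912055 | T(22,6)=3791262568401+6·26585679462804=163305339345225
i=23: T(23,4)=5228079450+4·727778623825=2916342574750 | T(23,5)=727778623825+5·19137821912055=96416888184100 | T(23,6)=19137821912055+6·163305339345225=998969857983405
Read S(23,4) = 2916342574750, S(23,5) = 96416888184100, S(23,6) = 998969857983405.

2916342574750, 96416888184100, 998969857983405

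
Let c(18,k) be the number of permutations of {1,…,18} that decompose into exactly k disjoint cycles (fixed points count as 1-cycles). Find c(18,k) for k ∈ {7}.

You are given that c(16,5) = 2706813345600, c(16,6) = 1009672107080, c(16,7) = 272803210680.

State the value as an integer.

110228466184200

i=17: T(17,6)=2706813345600+16·1009672107080=18861567058880 | T(17,7)=1009672107080+16·272803210680=5374523477960
i=18: T(18,7)=18861567058880+17·5374523477960=110228466184200
Read c(18,7) = 110228466184200.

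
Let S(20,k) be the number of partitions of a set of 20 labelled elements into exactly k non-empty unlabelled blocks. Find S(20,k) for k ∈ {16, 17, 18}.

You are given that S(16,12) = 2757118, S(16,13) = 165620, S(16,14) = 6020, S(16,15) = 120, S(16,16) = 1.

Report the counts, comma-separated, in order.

@17  (17,13):165620·13+2757118→4910178, (17,14):6020·14+165620→249900, (17,15):120·15+6020→7820, (17,16):1·16+120→136, (17,17):0·17+1→1
@18  (18,14):249900·14+4910178→8408778, (18,15):7820·15+249900→367200, (18,16):136·16+7820→9996, (18,17):1·17+136→153, (18,18):0·18+1→1
@19  (19,15):367200·15+8408778→13916778, (19,16):9996·16+367200→527136, (19,17):153·17+9996→12597, (19,18):1·18+153→171
@20  (20,16):527136·16+13916778→22350954, (20,17):12597·17+527136→741285, (20,18):171·18+12597→15675
Read S(20,16) = 22350954, S(20,17) = 741285, S(20,18) = 15675.

22350954, 741285, 15675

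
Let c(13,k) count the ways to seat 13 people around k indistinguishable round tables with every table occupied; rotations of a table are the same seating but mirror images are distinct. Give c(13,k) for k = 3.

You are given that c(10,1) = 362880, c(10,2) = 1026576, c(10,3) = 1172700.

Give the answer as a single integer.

i=11: T(11,1)=0+10·362880=3628800 | T(11,2)=362880+10·1026576=10628640 | T(11,3)=1026576+10·1172700=12753576
i=12: T(12,2)=3628800+11·10628640=120543840 | T(12,3)=10628640+11·12753576=150917976
i=13: T(13,3)=120543840+12·150917976=1931559552
Read c(13,3) = 1931559552.

1931559552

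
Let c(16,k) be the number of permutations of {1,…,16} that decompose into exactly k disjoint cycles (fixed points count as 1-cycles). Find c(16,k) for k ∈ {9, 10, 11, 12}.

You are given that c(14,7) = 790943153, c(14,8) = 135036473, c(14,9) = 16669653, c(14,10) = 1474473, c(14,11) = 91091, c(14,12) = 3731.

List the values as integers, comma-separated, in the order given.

8207628000, 928095740, 78558480, 4899622

r15: T_15,8=14×135036473+790943153=2681453775; T_15,9=14×16669653+135036473=368411615; T_15,10=14×1474473+16669653=37312275; T_15,11=14×91091+1474473=2749747; T_15,12=14×3731+91091=143325
r16: T_16,9=15×368411615+2681453775=8207628000; T_16,10=15×37312275+368411615=928095740; T_16,11=15×2749747+37312275=78558480; T_16,12=15×143325+2749747=4899622
Read c(16,9) = 8207628000, c(16,10) = 928095740, c(16,11) = 78558480, c(16,12) = 4899622.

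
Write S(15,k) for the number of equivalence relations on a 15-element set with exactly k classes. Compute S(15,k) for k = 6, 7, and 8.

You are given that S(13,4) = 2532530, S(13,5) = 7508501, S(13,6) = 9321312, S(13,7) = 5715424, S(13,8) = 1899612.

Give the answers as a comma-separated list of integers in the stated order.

[14] T[14,5]:5*7508501+2532530=40075035 · T[14,6]:6*9321312+7508501=63436373 · T[14,7]:7*5715424+9321312=49329280 · T[14,8]:8*1899612+5715424=20912320
[15] T[15,6]:6*63436373+40075035=420693273 · T[15,7]:7*49329280+63436373=408741333 · T[15,8]:8*20912320+49329280=216627840
Read S(15,6) = 420693273, S(15,7) = 408741333, S(15,8) = 216627840.

420693273, 408741333, 216627840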